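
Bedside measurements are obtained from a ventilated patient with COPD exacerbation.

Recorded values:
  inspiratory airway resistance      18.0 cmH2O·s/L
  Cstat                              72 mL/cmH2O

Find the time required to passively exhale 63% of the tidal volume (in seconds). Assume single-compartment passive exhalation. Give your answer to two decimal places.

τ = R × C = 18.0 × 72 mL/cmH2O = 18.0 × 0.072 L/cmH2O = 1.296 s.
Exhaled fraction f = 1 − e^(−t/τ) → t = −τ·ln(1 − f) = −1.296·ln(0.37) = 1.289 s.

1.29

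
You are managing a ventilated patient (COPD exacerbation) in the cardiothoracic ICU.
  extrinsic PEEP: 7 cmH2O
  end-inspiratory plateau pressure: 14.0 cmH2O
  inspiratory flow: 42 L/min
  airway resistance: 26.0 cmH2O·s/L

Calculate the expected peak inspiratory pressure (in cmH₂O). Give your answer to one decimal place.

Flow: 42 L/min ÷ 60 = 0.7 L/s.
PIP = Pplat + Raw × flow = 14.0 + 26.0 × 0.7 = 14.0 + 18.2 = 32.2 cmH2O.

32.2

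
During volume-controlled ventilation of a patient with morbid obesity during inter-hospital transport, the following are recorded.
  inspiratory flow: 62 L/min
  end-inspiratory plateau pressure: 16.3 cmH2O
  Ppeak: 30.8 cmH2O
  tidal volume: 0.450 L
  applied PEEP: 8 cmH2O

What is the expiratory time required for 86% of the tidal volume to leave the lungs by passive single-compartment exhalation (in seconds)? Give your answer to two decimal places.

Flow: 62 L/min ÷ 60 = 1.0333 L/s.
R = (PIP − Pplat)/V̇ = (30.8 − 16.3) / 1.0333 = 14.5/1.0333 = 14.033 cmH2O·s/L.
C = Vt/(Pplat − PEEP) = 450.0 / (16.3 − 8) = 450.0/8.3 = 54.217 mL/cmH2O.
τ = R × C = 14.033 × 0.05422 L/cmH2O = 0.7609 s.
t = −τ·ln(1 − 0.86) = −0.7609·ln(0.14) = 1.496 s.

1.50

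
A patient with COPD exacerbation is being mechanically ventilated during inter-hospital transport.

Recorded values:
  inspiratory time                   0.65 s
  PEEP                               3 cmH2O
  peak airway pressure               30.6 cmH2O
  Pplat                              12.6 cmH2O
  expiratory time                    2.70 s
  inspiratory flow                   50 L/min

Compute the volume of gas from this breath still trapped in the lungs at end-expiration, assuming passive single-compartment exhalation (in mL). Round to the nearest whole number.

Flow: 50 L/min ÷ 60 = 0.8333 L/s.
Vt = flow × Ti = 0.8333 L/s × 0.65 s × 1000 mL/L = 541.65 mL.
R = (PIP − Pplat)/V̇ = (30.6 − 12.6) / 0.8333 = 18.0/0.8333 = 21.601 cmH2O·s/L.
C = Vt/(Pplat − PEEP) = 541.65 / (12.6 − 3) = 541.65/9.6 = 56.422 mL/cmH2O.
τ = R × C = 21.601 × 0.05642 L/cmH2O = 1.219 s.
Fraction remaining = e^(−Te/τ) = e^(−2.70/1.219) = 0.1092.
Trapped volume = 541.65 × 0.1092 = 59.148 mL.

59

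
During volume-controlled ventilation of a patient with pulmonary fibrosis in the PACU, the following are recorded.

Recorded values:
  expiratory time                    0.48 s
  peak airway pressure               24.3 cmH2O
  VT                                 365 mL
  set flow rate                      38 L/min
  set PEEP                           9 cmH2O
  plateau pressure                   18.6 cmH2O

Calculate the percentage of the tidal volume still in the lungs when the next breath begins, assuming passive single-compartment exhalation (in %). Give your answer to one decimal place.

Flow: 38 L/min ÷ 60 = 0.6333 L/s.
R = (PIP − Pplat)/V̇ = (24.3 − 18.6) / 0.6333 = 5.7/0.6333 = 9.0 cmH2O·s/L.
C = Vt/(Pplat − PEEP) = 365.0 / (18.6 − 9) = 365.0/9.6 = 38.021 mL/cmH2O.
τ = R × C = 9.0 × 0.03802 L/cmH2O = 0.3422 s.
Fraction remaining at end-expiration = e^(−Te/τ) = e^(−0.48/0.3422) = 0.2459 → 24.59%.

24.6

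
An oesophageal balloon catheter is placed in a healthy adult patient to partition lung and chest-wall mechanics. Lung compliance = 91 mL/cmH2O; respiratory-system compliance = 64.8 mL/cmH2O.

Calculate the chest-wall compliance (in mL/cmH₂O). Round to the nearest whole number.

1/Ccw = 1/Crs − 1/CL.
1/Ccw = 1/64.8 − 1/91 = 0.004443.
Ccw = 225.07 mL/cmH2O.

225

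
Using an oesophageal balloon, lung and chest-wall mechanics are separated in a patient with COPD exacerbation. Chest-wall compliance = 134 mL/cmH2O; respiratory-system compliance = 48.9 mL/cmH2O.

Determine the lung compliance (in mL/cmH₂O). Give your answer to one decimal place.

77.0

1/CL = 1/Crs − 1/Ccw.
1/CL = 1/48.9 − 1/134 = 0.01299.
CL = 76.982 mL/cmH2O.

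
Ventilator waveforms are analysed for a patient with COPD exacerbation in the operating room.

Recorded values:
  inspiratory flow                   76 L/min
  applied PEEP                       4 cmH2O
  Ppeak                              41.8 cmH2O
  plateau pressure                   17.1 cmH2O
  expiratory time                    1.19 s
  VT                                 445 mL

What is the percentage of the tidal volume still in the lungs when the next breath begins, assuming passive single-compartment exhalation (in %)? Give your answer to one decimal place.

Flow: 76 L/min ÷ 60 = 1.2667 L/s.
R = (PIP − Pplat)/V̇ = (41.8 − 17.1) / 1.2667 = 24.7/1.2667 = 19.499 cmH2O·s/L.
C = Vt/(Pplat − PEEP) = 445.0 / (17.1 − 4) = 445.0/13.1 = 33.969 mL/cmH2O.
τ = R × C = 19.499 × 0.03397 L/cmH2O = 0.6624 s.
Fraction remaining at end-expiration = e^(−Te/τ) = e^(−1.19/0.6624) = 0.1659 → 16.59%.

16.6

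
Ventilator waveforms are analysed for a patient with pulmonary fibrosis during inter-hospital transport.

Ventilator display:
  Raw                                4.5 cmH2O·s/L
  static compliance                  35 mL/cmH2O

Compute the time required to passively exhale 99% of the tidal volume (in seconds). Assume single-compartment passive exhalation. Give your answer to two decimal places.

0.73

τ = R × C = 4.5 × 35 mL/cmH2O = 4.5 × 0.035 L/cmH2O = 0.1575 s.
Exhaled fraction f = 1 − e^(−t/τ) → t = −τ·ln(1 − f) = −0.1575·ln(0.01) = 0.7253 s.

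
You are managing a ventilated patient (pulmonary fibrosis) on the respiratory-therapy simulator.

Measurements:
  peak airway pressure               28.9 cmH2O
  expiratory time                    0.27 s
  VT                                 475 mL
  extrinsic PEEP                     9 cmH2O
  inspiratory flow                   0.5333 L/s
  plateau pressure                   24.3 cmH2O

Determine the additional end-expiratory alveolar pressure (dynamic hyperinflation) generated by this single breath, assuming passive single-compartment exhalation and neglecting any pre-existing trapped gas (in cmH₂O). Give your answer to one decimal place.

R = (PIP − Pplat)/V̇ = (28.9 − 24.3) / 0.5333 = 4.6/0.5333 = 8.626 cmH2O·s/L.
C = Vt/(Pplat − PEEP) = 475.0 / (24.3 − 9) = 475.0/15.3 = 31.046 mL/cmH2O.
τ = R × C = 8.626 × 0.03105 L/cmH2O = 0.2678 s.
Fraction remaining = e^(−Te/τ) = e^(−0.27/0.2678) = 0.3649; trapped volume = 475.0 × 0.3649 = 173.33 mL.
Additional alveolar pressure from trapping ≈ V_trapped / C = 173.33 / 31.046 = 5.583 cmH2O.

5.6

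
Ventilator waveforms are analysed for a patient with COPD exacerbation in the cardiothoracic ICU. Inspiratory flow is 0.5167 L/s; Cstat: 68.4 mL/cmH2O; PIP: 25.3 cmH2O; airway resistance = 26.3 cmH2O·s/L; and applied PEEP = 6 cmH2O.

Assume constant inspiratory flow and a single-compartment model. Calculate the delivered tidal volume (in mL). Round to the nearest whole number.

Equation of motion (constant flow): PIP = Vt/C + R·V̇ + PEEP.
Vt/C = PIP − R·V̇ − PEEP = 25.3 − 13.589 − 6 = 5.711 cmH2O.
Vt = C × 5.711 = 68.4 × 5.711 = 390.63 mL.

391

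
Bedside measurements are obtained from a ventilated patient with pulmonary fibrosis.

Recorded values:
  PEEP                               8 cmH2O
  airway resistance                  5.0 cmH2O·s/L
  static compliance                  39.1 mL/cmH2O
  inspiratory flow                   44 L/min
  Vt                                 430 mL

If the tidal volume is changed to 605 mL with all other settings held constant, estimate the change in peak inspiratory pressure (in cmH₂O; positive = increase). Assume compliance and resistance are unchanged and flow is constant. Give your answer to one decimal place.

PIP = Vt/C + R·V̇ + PEEP (constant-flow equation of motion).
Only the elastic term changes: ΔPIP = ΔVt / C = (605 − 430) / 39.1 = 4.476 cmH2O.

4.5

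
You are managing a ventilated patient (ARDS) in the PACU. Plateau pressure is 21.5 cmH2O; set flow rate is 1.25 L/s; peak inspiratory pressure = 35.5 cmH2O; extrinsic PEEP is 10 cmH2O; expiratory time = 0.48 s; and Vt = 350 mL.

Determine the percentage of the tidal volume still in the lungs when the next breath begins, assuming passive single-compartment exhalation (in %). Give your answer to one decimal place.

24.5

R = (PIP − Pplat)/V̇ = (35.5 − 21.5) / 1.25 = 14.0/1.25 = 11.2 cmH2O·s/L.
C = Vt/(Pplat − PEEP) = 350.0 / (21.5 − 10) = 350.0/11.5 = 30.435 mL/cmH2O.
τ = R × C = 11.2 × 0.03044 L/cmH2O = 0.3409 s.
Fraction remaining at end-expiration = e^(−Te/τ) = e^(−0.48/0.3409) = 0.2446 → 24.46%.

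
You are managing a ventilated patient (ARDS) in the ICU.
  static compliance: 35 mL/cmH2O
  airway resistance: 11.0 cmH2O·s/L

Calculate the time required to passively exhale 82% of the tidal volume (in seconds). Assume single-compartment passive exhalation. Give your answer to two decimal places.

0.66

τ = R × C = 11.0 × 35 mL/cmH2O = 11.0 × 0.035 L/cmH2O = 0.385 s.
Exhaled fraction f = 1 − e^(−t/τ) → t = −τ·ln(1 − f) = −0.385·ln(0.18) = 0.6602 s.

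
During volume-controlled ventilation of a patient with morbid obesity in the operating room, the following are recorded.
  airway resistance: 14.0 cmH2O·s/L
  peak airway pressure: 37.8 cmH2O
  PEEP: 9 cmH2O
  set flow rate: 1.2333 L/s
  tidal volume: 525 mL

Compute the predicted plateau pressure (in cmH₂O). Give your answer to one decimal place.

20.5

Pplat = PIP − Raw × flow = 37.8 − 14.0 × 1.2333 = 37.8 − 17.266 = 20.534 cmH2O.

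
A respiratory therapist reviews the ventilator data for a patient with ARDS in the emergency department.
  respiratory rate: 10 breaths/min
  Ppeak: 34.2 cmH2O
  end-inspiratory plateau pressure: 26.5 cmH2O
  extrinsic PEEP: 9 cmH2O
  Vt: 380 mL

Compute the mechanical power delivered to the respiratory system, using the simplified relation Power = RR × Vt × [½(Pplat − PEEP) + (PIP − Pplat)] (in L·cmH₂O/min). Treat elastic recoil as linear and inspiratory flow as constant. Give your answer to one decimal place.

Per-breath work = Vt × [½(Pplat−PEEP) + (PIP−Pplat)] = 0.380 × [0.5×17.5 + 7.7] = 0.380 × 16.45 = 6.251 L·cmH2O.
Power = 10 × 6.251 = 62.51 L·cmH2O/min.

62.5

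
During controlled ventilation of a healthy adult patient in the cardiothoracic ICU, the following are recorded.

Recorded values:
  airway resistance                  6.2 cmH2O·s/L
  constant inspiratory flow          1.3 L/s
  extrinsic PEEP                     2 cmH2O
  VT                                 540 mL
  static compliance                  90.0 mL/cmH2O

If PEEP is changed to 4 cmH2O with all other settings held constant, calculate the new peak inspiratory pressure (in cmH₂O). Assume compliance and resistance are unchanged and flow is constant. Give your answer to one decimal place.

PIP = Vt/C + R·V̇ + PEEP (constant-flow equation of motion).
Only the baseline term changes: ΔPIP = ΔPEEP = 4 − 2 = 2.0 cmH2O.
Original PIP = 540/90.0 + 6.2×1.3 + 2 = 16.06 cmH2O; new PIP = 16.06 + (2.0) = 18.06 cmH2O.

18.1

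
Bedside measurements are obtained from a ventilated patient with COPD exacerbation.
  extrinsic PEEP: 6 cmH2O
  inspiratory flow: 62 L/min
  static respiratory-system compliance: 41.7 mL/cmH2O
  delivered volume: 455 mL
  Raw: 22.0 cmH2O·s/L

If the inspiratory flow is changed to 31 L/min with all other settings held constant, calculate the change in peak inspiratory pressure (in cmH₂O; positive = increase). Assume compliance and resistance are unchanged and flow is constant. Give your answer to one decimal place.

Flow: 62 L/min ÷ 60 = 1.0333 L/s.
New flow: 31 L/min ÷ 60 = 0.5167 L/s.
PIP = Vt/C + R·V̇ + PEEP (constant-flow equation of motion).
Only the resistive term changes: ΔPIP = R × ΔV̇ = 22.0 × (0.5167 − 1.0333) = 22.0 × -0.5166 = -11.365 cmH2O.

-11.4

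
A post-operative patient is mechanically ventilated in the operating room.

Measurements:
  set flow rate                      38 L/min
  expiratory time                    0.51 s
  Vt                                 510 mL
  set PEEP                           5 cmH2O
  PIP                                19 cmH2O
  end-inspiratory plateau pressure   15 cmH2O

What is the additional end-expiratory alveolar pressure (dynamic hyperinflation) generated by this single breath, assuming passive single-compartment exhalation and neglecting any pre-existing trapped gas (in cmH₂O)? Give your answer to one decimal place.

2.1

Flow: 38 L/min ÷ 60 = 0.6333 L/s.
R = (PIP − Pplat)/V̇ = (19 − 15) / 0.6333 = 4.0/0.6333 = 6.316 cmH2O·s/L.
C = Vt/(Pplat − PEEP) = 510.0 / (15 − 5) = 510.0/10.0 = 51.0 mL/cmH2O.
τ = R × C = 6.316 × 0.051 L/cmH2O = 0.3221 s.
Fraction remaining = e^(−Te/τ) = e^(−0.51/0.3221) = 0.2053; trapped volume = 510.0 × 0.2053 = 104.7 mL.
Additional alveolar pressure from trapping ≈ V_trapped / C = 104.7 / 51.0 = 2.053 cmH2O.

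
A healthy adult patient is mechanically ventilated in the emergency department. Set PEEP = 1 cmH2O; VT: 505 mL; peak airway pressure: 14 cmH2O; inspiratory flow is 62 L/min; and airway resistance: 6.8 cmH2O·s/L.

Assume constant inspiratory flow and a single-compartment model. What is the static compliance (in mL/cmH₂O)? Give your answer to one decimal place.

84.5

Flow: 62 L/min ÷ 60 = 1.0333 L/s.
Equation of motion (constant flow): PIP = Vt/C + R·V̇ + PEEP.
Vt/C = PIP − R·V̇ − PEEP = 14 − 6.8×1.0333 − 1 = 14 − 7.026 − 1 = 5.974 cmH2O.
C = Vt / 5.974 = 505 / 5.974 = 84.533 mL/cmH2O.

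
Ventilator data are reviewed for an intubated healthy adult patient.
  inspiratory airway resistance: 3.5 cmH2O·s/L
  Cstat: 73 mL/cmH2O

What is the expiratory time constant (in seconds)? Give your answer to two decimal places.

τ = R × C = 3.5 × 73 mL/cmH2O = 3.5 × 0.073 L/cmH2O = 0.2555 s.

0.26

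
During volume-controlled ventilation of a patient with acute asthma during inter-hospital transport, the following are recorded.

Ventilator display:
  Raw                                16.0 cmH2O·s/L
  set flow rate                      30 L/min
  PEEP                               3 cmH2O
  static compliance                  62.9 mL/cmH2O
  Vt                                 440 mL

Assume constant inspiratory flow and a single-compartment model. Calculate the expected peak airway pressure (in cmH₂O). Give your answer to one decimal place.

18.0

Flow: 30 L/min ÷ 60 = 0.5 L/s.
Equation of motion (constant flow): PIP = Vt/C + R·V̇ + PEEP.
PIP = 440/62.9 + 16.0×0.5 + 3 = 6.995 + 8.0 + 3 = 17.995 cmH2O.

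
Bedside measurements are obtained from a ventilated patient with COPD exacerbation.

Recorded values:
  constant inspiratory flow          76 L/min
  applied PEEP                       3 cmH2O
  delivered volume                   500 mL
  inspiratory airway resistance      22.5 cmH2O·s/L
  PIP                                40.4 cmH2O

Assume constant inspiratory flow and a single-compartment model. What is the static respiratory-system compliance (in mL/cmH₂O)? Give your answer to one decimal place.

Flow: 76 L/min ÷ 60 = 1.2667 L/s.
Equation of motion (constant flow): PIP = Vt/C + R·V̇ + PEEP.
Vt/C = PIP − R·V̇ − PEEP = 40.4 − 22.5×1.2667 − 3 = 40.4 − 28.501 − 3 = 8.899 cmH2O.
C = Vt / 8.899 = 500 / 8.899 = 56.186 mL/cmH2O.

56.2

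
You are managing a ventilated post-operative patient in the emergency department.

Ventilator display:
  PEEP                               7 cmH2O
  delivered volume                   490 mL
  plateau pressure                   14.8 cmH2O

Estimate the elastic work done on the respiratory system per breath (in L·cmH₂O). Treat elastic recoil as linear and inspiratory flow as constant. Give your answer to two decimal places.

Elastic work ≈ ½ × (Pplat − PEEP) × Vt = 0.5 × (14.8 − 7) × 0.490 L = 0.5 × 7.8 × 0.490 = 1.911 L·cmH2O.

1.91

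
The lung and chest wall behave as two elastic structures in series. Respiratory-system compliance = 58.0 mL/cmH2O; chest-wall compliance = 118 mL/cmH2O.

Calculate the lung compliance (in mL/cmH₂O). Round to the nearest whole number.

114

1/CL = 1/Crs − 1/Ccw.
1/CL = 1/58.0 − 1/118 = 0.008767.
CL = 114.06 mL/cmH2O.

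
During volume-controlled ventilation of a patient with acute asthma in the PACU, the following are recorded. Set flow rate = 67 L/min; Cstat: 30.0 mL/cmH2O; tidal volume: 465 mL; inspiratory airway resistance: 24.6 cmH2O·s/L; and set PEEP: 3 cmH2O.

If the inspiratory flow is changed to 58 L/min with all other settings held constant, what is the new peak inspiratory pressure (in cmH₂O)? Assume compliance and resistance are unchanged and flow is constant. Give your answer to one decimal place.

42.3

Flow: 67 L/min ÷ 60 = 1.1167 L/s.
New flow: 58 L/min ÷ 60 = 0.9667 L/s.
PIP = Vt/C + R·V̇ + PEEP (constant-flow equation of motion).
Only the resistive term changes: ΔPIP = R × ΔV̇ = 24.6 × (0.9667 − 1.1167) = 24.6 × -0.15 = -3.69 cmH2O.
Original PIP = 465/30.0 + 24.6×1.1167 + 3 = 45.971 cmH2O; new PIP = 45.971 + (-3.69) = 42.281 cmH2O.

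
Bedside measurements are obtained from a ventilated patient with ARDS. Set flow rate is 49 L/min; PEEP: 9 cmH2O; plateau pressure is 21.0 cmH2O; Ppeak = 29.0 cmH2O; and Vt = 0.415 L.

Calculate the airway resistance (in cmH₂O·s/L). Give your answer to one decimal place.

9.8

Flow: 49 L/min ÷ 60 = 0.8167 L/s.
Raw = (PIP − Pplat) / flow = (29.0 − 21.0) / 0.8167 = 8.0 / 0.8167 = 9.796 cmH2O·s/L.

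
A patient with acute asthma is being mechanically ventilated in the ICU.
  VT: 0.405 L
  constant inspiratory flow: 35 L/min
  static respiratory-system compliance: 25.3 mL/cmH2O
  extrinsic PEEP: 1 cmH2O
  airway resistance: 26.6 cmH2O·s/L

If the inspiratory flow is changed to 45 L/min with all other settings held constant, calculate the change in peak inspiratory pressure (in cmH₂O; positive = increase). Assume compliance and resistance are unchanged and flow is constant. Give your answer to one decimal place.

4.4

Flow: 35 L/min ÷ 60 = 0.5833 L/s.
New flow: 45 L/min ÷ 60 = 0.75 L/s.
PIP = Vt/C + R·V̇ + PEEP (constant-flow equation of motion).
Only the resistive term changes: ΔPIP = R × ΔV̇ = 26.6 × (0.75 − 0.5833) = 26.6 × 0.1667 = 4.434 cmH2O.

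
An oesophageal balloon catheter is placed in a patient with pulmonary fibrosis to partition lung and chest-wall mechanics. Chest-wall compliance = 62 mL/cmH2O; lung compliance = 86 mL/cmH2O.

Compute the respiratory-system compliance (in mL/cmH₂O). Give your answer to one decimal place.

Lung and chest wall are elastances in series: 1/Crs = 1/CL + 1/Ccw.
1/Crs = 1/86 + 1/62 = 0.02776.
Crs = 36.023 mL/cmH2O.

36.0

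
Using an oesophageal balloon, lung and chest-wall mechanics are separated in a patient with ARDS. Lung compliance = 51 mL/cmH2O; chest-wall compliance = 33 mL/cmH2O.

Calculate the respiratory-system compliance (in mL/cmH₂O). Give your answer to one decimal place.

Lung and chest wall are elastances in series: 1/Crs = 1/CL + 1/Ccw.
1/Crs = 1/51 + 1/33 = 0.04991.
Crs = 20.036 mL/cmH2O.

20.0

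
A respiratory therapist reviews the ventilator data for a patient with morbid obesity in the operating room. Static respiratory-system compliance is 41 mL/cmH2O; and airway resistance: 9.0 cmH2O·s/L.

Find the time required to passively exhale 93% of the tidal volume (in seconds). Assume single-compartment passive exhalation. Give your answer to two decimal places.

τ = R × C = 9.0 × 41 mL/cmH2O = 9.0 × 0.041 L/cmH2O = 0.369 s.
Exhaled fraction f = 1 − e^(−t/τ) → t = −τ·ln(1 − f) = −0.369·ln(0.07) = 0.9813 s.

0.98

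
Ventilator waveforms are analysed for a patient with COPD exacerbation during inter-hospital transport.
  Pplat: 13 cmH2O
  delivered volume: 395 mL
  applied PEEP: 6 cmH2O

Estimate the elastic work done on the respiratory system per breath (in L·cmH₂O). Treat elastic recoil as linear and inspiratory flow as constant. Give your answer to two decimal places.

Elastic work ≈ ½ × (Pplat − PEEP) × Vt = 0.5 × (13 − 6) × 0.395 L = 0.5 × 7.0 × 0.395 = 1.383 L·cmH2O.

1.38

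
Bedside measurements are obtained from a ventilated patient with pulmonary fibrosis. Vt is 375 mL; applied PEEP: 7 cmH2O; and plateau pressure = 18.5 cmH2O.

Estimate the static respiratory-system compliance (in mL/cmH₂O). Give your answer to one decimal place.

Cstat = Vt / (Pplat − PEEP) = 375 / (18.5 − 7) = 375 / 11.5 = 32.609 mL/cmH2O.

32.6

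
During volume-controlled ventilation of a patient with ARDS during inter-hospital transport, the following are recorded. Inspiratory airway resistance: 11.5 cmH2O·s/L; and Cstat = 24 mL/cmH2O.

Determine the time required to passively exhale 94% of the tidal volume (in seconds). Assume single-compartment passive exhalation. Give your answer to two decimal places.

0.78

τ = R × C = 11.5 × 24 mL/cmH2O = 11.5 × 0.024 L/cmH2O = 0.276 s.
Exhaled fraction f = 1 − e^(−t/τ) → t = −τ·ln(1 − f) = −0.276·ln(0.06) = 0.7765 s.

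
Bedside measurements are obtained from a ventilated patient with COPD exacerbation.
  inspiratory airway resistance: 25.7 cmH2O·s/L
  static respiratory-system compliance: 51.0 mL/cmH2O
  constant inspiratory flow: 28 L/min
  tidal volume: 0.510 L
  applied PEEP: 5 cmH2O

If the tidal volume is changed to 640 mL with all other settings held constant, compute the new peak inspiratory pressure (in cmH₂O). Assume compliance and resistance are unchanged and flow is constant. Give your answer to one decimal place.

29.5

Flow: 28 L/min ÷ 60 = 0.4667 L/s.
PIP = Vt/C + R·V̇ + PEEP (constant-flow equation of motion).
Only the elastic term changes: ΔPIP = ΔVt / C = (640 − 510) / 51.0 = 2.549 cmH2O.
Original PIP = 510/51.0 + 25.7×0.4667 + 5 = 26.994 cmH2O; new PIP = 26.994 + (2.549) = 29.543 cmH2O.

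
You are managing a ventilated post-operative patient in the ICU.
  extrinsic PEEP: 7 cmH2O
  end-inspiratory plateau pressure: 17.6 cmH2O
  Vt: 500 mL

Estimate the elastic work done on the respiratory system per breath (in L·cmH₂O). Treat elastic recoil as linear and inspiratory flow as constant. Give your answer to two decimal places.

Elastic work ≈ ½ × (Pplat − PEEP) × Vt = 0.5 × (17.6 − 7) × 0.500 L = 0.5 × 10.6 × 0.500 = 2.65 L·cmH2O.

2.65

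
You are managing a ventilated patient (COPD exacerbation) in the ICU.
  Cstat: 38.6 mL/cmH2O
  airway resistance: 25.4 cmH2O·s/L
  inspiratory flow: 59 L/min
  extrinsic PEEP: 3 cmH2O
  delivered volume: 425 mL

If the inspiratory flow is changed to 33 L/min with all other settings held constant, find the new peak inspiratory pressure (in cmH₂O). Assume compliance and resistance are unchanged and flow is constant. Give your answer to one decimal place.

Flow: 59 L/min ÷ 60 = 0.9833 L/s.
New flow: 33 L/min ÷ 60 = 0.55 L/s.
PIP = Vt/C + R·V̇ + PEEP (constant-flow equation of motion).
Only the resistive term changes: ΔPIP = R × ΔV̇ = 25.4 × (0.55 − 0.9833) = 25.4 × -0.4333 = -11.006 cmH2O.
Original PIP = 425/38.6 + 25.4×0.9833 + 3 = 38.986 cmH2O; new PIP = 38.986 + (-11.006) = 27.98 cmH2O.

28.0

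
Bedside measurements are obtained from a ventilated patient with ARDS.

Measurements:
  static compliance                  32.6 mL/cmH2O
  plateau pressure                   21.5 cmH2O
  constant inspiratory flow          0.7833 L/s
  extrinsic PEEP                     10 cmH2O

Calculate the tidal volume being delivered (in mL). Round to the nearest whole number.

Vt = Cstat × (Pplat − PEEP) = 32.6 × (21.5 − 10) = 32.6 × 11.5 = 374.9 mL.

375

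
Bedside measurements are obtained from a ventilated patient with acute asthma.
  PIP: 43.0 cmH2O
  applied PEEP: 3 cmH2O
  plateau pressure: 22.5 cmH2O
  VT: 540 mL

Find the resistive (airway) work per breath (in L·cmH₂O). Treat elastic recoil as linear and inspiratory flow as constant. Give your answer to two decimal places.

With constant inspiratory flow the resistive pressure is constant at PIP − Pplat = 43.0 − 22.5 = 20.5 cmH2O, so resistive work = 20.5 × 0.540 = 11.07 L·cmH2O.

11.07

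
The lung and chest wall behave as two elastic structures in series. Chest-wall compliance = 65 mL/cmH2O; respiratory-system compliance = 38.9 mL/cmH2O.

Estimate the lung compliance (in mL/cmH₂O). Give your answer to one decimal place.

1/CL = 1/Crs − 1/Ccw.
1/CL = 1/38.9 − 1/65 = 0.01032.
CL = 96.899 mL/cmH2O.

96.9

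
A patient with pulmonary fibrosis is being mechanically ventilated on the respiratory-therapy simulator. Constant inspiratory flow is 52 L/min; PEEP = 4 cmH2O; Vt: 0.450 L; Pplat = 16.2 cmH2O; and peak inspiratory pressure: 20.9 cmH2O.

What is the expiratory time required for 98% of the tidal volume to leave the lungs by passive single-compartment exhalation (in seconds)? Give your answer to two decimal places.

0.78

Flow: 52 L/min ÷ 60 = 0.8667 L/s.
R = (PIP − Pplat)/V̇ = (20.9 − 16.2) / 0.8667 = 4.7/0.8667 = 5.423 cmH2O·s/L.
C = Vt/(Pplat − PEEP) = 450.0 / (16.2 − 4) = 450.0/12.2 = 36.885 mL/cmH2O.
τ = R × C = 5.423 × 0.03689 L/cmH2O = 0.2001 s.
t = −τ·ln(1 − 0.98) = −0.2001·ln(0.02) = 0.7828 s.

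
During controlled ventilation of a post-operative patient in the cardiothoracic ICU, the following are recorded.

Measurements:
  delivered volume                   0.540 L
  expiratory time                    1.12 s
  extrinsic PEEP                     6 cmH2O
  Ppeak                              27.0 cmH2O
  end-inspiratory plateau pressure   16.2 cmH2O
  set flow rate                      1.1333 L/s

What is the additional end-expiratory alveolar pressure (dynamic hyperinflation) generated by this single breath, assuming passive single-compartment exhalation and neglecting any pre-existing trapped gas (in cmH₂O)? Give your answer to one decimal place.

1.1

R = (PIP − Pplat)/V̇ = (27.0 − 16.2) / 1.1333 = 10.8/1.1333 = 9.53 cmH2O·s/L.
C = Vt/(Pplat − PEEP) = 540.0 / (16.2 − 6) = 540.0/10.2 = 52.941 mL/cmH2O.
τ = R × C = 9.53 × 0.05294 L/cmH2O = 0.5045 s.
Fraction remaining = e^(−Te/τ) = e^(−1.12/0.5045) = 0.1086; trapped volume = 540.0 × 0.1086 = 58.644 mL.
Additional alveolar pressure from trapping ≈ V_trapped / C = 58.644 / 52.941 = 1.108 cmH2O.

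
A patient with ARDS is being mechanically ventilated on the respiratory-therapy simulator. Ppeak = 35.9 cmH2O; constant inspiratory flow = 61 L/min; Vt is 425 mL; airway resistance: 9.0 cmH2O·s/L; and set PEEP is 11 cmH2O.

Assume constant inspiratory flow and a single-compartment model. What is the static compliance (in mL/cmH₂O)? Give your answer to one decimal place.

Flow: 61 L/min ÷ 60 = 1.0167 L/s.
Equation of motion (constant flow): PIP = Vt/C + R·V̇ + PEEP.
Vt/C = PIP − R·V̇ − PEEP = 35.9 − 9.0×1.0167 − 11 = 35.9 − 9.15 − 11 = 15.75 cmH2O.
C = Vt / 15.75 = 425 / 15.75 = 26.984 mL/cmH2O.

27.0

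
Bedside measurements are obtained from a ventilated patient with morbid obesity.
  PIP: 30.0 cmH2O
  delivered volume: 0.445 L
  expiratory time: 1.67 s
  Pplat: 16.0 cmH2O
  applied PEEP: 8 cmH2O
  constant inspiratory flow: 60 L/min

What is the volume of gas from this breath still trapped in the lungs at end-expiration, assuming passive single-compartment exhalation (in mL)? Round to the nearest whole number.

52

Flow: 60 L/min ÷ 60 = 1 L/s.
R = (PIP − Pplat)/V̇ = (30.0 − 16.0) / 1 = 14.0/1 = 14.0 cmH2O·s/L.
C = Vt/(Pplat − PEEP) = 445.0 / (16.0 − 8) = 445.0/8.0 = 55.625 mL/cmH2O.
τ = R × C = 14.0 × 0.05563 L/cmH2O = 0.7788 s.
Fraction remaining = e^(−Te/τ) = e^(−1.67/0.7788) = 0.1171.
Trapped volume = 445.0 × 0.1171 = 52.11 mL.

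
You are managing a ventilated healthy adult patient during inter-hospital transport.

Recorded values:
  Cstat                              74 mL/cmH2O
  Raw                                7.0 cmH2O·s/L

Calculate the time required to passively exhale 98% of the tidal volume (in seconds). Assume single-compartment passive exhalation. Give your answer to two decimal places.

2.03

τ = R × C = 7.0 × 74 mL/cmH2O = 7.0 × 0.074 L/cmH2O = 0.518 s.
Exhaled fraction f = 1 − e^(−t/τ) → t = −τ·ln(1 − f) = −0.518·ln(0.02) = 2.026 s.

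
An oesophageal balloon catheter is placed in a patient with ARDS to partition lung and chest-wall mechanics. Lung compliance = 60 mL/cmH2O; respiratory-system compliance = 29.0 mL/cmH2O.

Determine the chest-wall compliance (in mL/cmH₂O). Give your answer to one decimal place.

1/Ccw = 1/Crs − 1/CL.
1/Ccw = 1/29.0 − 1/60 = 0.01782.
Ccw = 56.117 mL/cmH2O.

56.1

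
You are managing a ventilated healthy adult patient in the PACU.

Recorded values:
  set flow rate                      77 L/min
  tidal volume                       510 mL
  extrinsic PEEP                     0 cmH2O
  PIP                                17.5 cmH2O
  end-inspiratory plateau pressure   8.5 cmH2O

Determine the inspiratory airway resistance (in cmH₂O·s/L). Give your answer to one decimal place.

7.0

Flow: 77 L/min ÷ 60 = 1.2833 L/s.
Raw = (PIP − Pplat) / flow = (17.5 − 8.5) / 1.2833 = 9.0 / 1.2833 = 7.013 cmH2O·s/L.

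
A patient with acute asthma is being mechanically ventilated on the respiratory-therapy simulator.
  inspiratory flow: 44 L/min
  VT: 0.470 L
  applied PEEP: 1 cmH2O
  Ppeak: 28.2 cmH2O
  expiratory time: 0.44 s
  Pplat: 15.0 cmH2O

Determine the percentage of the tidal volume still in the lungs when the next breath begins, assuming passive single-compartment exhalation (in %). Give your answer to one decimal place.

Flow: 44 L/min ÷ 60 = 0.7333 L/s.
R = (PIP − Pplat)/V̇ = (28.2 − 15.0) / 0.7333 = 13.2/0.7333 = 18.001 cmH2O·s/L.
C = Vt/(Pplat − PEEP) = 470.0 / (15.0 − 1) = 470.0/14.0 = 33.571 mL/cmH2O.
τ = R × C = 18.001 × 0.03357 L/cmH2O = 0.6043 s.
Fraction remaining at end-expiration = e^(−Te/τ) = e^(−0.44/0.6043) = 0.4828 → 48.28%.

48.3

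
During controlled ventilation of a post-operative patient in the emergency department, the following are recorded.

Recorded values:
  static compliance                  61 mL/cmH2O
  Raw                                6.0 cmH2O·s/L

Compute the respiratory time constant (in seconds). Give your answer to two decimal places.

τ = R × C = 6.0 × 61 mL/cmH2O = 6.0 × 0.061 L/cmH2O = 0.366 s.

0.37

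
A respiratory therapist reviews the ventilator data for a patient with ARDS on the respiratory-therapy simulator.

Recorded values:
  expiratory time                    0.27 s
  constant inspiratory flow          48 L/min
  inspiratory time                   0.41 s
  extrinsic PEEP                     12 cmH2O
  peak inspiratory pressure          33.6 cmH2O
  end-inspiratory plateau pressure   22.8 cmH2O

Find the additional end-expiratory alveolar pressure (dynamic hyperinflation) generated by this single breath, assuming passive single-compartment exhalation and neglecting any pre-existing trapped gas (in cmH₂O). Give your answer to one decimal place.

5.6

Flow: 48 L/min ÷ 60 = 0.8 L/s.
Vt = flow × Ti = 0.8 L/s × 0.41 s × 1000 mL/L = 328.0 mL.
R = (PIP − Pplat)/V̇ = (33.6 − 22.8) / 0.8 = 10.8/0.8 = 13.5 cmH2O·s/L.
C = Vt/(Pplat − PEEP) = 328.0 / (22.8 − 12) = 328.0/10.8 = 30.37 mL/cmH2O.
τ = R × C = 13.5 × 0.03037 L/cmH2O = 0.41 s.
Fraction remaining = e^(−Te/τ) = e^(−0.27/0.41) = 0.5176; trapped volume = 328.0 × 0.5176 = 169.77 mL.
Additional alveolar pressure from trapping ≈ V_trapped / C = 169.77 / 30.37 = 5.59 cmH2O.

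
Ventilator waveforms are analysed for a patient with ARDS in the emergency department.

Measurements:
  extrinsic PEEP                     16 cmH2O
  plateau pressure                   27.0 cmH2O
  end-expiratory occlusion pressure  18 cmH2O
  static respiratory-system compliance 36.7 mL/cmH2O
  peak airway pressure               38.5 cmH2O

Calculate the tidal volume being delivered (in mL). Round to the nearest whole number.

330

End-expiratory occlusion gives total PEEP = 18 cmH2O (intrinsic PEEP = 18 − 16 = 2). Use total PEEP for the elastic gradient.
Vt = Cstat × (Pplat − PEEPtotal) = 36.7 × (27.0 − 18) = 36.7 × 9.0 = 330.3 mL.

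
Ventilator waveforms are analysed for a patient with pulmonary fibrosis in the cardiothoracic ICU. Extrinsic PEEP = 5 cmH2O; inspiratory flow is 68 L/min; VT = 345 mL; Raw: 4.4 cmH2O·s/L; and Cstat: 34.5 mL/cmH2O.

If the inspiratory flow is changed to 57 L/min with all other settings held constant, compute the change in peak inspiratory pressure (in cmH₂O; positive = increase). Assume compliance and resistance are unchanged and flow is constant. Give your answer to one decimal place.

-0.8

Flow: 68 L/min ÷ 60 = 1.1333 L/s.
New flow: 57 L/min ÷ 60 = 0.95 L/s.
PIP = Vt/C + R·V̇ + PEEP (constant-flow equation of motion).
Only the resistive term changes: ΔPIP = R × ΔV̇ = 4.4 × (0.95 − 1.1333) = 4.4 × -0.1833 = -0.8065 cmH2O.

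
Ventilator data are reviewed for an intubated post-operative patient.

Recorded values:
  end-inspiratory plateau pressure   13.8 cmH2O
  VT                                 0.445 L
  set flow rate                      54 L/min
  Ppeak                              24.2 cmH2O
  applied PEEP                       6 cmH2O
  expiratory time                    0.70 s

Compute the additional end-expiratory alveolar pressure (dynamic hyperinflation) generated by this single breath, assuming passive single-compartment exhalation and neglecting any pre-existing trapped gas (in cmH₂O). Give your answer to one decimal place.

Flow: 54 L/min ÷ 60 = 0.9 L/s.
R = (PIP − Pplat)/V̇ = (24.2 − 13.8) / 0.9 = 10.4/0.9 = 11.556 cmH2O·s/L.
C = Vt/(Pplat − PEEP) = 445.0 / (13.8 − 6) = 445.0/7.8 = 57.051 mL/cmH2O.
τ = R × C = 11.556 × 0.05705 L/cmH2O = 0.6593 s.
Fraction remaining = e^(−Te/τ) = e^(−0.70/0.6593) = 0.3459; trapped volume = 445.0 × 0.3459 = 153.93 mL.
Additional alveolar pressure from trapping ≈ V_trapped / C = 153.93 / 57.051 = 2.698 cmH2O.

2.7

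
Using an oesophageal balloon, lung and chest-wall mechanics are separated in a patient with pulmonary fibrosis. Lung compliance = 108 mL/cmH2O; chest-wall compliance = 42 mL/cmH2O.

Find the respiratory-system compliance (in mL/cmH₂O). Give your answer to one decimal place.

Lung and chest wall are elastances in series: 1/Crs = 1/CL + 1/Ccw.
1/Crs = 1/108 + 1/42 = 0.03307.
Crs = 30.239 mL/cmH2O.

30.2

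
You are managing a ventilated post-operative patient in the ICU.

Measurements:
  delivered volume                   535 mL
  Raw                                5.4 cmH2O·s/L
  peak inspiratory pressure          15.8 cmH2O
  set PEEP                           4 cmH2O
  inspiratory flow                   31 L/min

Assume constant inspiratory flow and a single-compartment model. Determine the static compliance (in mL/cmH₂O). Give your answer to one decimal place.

59.4

Flow: 31 L/min ÷ 60 = 0.5167 L/s.
Equation of motion (constant flow): PIP = Vt/C + R·V̇ + PEEP.
Vt/C = PIP − R·V̇ − PEEP = 15.8 − 5.4×0.5167 − 4 = 15.8 − 2.79 − 4 = 9.01 cmH2O.
C = Vt / 9.01 = 535 / 9.01 = 59.378 mL/cmH2O.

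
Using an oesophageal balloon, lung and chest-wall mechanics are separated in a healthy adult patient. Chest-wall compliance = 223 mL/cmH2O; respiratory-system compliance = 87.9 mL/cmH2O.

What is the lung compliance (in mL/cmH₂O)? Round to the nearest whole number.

1/CL = 1/Crs − 1/Ccw.
1/CL = 1/87.9 − 1/223 = 0.006892.
CL = 145.1 mL/cmH2O.

145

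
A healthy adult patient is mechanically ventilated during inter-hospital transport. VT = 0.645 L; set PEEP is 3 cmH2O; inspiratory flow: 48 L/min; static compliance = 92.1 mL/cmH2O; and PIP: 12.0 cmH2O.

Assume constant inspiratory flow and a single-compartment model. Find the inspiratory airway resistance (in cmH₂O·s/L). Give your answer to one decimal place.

Flow: 48 L/min ÷ 60 = 0.8 L/s.
Equation of motion (constant flow): PIP = Vt/C + R·V̇ + PEEP.
R·V̇ = PIP − Vt/C − PEEP = 12.0 − 645/92.1 − 3 = 12.0 − 7.003 − 3 = 1.997 cmH2O.
R = 1.997 / 0.8 = 2.496 cmH2O·s/L.

2.5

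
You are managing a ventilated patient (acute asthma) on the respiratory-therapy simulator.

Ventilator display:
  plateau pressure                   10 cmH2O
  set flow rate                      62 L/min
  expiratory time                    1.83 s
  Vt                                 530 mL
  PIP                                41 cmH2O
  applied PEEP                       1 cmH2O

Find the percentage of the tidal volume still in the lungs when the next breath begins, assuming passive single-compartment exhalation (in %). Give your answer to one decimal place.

Flow: 62 L/min ÷ 60 = 1.0333 L/s.
R = (PIP − Pplat)/V̇ = (41 − 10) / 1.0333 = 31.0/1.0333 = 30.001 cmH2O·s/L.
C = Vt/(Pplat − PEEP) = 530.0 / (10 − 1) = 530.0/9.0 = 58.889 mL/cmH2O.
τ = R × C = 30.001 × 0.05889 L/cmH2O = 1.767 s.
Fraction remaining at end-expiration = e^(−Te/τ) = e^(−1.83/1.767) = 0.355 → 35.5%.

35.5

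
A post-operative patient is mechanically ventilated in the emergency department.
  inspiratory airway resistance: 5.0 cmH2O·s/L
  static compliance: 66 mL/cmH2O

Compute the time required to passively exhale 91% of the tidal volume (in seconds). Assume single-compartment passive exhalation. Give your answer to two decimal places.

0.79

τ = R × C = 5.0 × 66 mL/cmH2O = 5.0 × 0.066 L/cmH2O = 0.33 s.
Exhaled fraction f = 1 − e^(−t/τ) → t = −τ·ln(1 − f) = −0.33·ln(0.09) = 0.7946 s.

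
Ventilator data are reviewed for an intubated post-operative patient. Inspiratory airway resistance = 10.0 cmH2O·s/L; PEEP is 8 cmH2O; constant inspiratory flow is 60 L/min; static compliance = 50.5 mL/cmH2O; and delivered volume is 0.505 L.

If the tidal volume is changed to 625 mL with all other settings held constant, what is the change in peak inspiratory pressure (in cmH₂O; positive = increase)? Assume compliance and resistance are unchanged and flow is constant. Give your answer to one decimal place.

2.4

PIP = Vt/C + R·V̇ + PEEP (constant-flow equation of motion).
Only the elastic term changes: ΔPIP = ΔVt / C = (625 − 505) / 50.5 = 2.376 cmH2O.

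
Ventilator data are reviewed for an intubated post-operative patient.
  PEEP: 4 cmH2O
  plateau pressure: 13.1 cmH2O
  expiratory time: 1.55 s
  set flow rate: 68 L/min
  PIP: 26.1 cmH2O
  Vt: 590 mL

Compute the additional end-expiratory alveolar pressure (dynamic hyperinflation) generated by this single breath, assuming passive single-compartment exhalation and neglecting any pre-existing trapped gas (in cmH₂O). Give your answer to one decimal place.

1.1

Flow: 68 L/min ÷ 60 = 1.1333 L/s.
R = (PIP − Pplat)/V̇ = (26.1 − 13.1) / 1.1333 = 13.0/1.1333 = 11.471 cmH2O·s/L.
C = Vt/(Pplat − PEEP) = 590.0 / (13.1 − 4) = 590.0/9.1 = 64.835 mL/cmH2O.
τ = R × C = 11.471 × 0.06484 L/cmH2O = 0.7438 s.
Fraction remaining = e^(−Te/τ) = e^(−1.55/0.7438) = 0.1244; trapped volume = 590.0 × 0.1244 = 73.396 mL.
Additional alveolar pressure from trapping ≈ V_trapped / C = 73.396 / 64.835 = 1.132 cmH2O.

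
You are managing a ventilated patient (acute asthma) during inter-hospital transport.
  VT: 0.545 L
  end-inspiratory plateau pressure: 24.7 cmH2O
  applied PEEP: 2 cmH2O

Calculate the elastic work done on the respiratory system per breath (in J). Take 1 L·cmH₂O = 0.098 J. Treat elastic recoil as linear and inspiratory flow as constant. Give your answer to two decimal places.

0.61

Elastic work ≈ ½ × (Pplat − PEEP) × Vt = 0.5 × (24.7 − 2) × 0.545 L = 0.5 × 22.7 × 0.545 = 6.186 L·cmH2O.
× 0.098 J/(L·cmH2O) → 0.6062 J.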